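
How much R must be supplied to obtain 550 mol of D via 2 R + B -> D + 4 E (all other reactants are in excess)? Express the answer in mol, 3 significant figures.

n(D) = 550.0 mol
n(R) = (2/1) × 550.0 = 1100 mol

1100 mol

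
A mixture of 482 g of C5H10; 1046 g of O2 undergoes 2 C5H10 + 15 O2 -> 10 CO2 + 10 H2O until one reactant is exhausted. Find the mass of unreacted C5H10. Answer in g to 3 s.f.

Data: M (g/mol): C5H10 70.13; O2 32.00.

176 g

n(C5H10) = 482.0 / 70.13 = 6.873 mol
n(O2) = 1046 / 32.00 = 32.69 mol
n/ν → C5H10: 3.437, O2: 2.179; O2 is limiting.
C5H10 consumed = (2/15) × 32.69 = 4.359 mol
C5H10 remaining = 6.873 − 4.359 = 2.514 mol
mass = 2.514 × 70.13 = 176.3 g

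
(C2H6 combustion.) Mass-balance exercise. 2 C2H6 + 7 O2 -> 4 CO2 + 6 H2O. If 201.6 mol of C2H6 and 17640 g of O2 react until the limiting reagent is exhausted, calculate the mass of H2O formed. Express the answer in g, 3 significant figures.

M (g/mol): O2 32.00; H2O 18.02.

8510 g

n(C2H6) = 201.6 mol
n(O2) = 17640 / 32.00 = 551.3 mol
n/ν for C2H6 = 201.6/2 = 100.8
n/ν for O2 = 551.3/7 = 78.76
Smallest n/ν is O2 → limiting reagent.
n(H2O) = (6/7) × 551.3 = 472.5 mol
mass = 472.5 × 18.02 = 8514 g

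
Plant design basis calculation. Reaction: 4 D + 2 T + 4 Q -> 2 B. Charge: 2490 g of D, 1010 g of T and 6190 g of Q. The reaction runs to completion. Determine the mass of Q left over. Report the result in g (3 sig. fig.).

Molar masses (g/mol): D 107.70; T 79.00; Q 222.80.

n(D) = 2490 / 107.70 = 23.12 mol
n(T) = 1010 / 79.00 = 12.78 mol
n(Q) = 6190 / 222.80 = 27.78 mol
n/ν for D = 23.12/4 = 5.780
n/ν for T = 12.78/2 = 6.390
n/ν for Q = 27.78/4 = 6.945
Smallest n/ν is D → limiting reagent.
Q consumed = (4/4) × 23.12 = 23.12 mol
Q remaining = 27.78 − 23.12 = 4.660 mol
mass = 4.660 × 222.80 = 1038 g

1040 g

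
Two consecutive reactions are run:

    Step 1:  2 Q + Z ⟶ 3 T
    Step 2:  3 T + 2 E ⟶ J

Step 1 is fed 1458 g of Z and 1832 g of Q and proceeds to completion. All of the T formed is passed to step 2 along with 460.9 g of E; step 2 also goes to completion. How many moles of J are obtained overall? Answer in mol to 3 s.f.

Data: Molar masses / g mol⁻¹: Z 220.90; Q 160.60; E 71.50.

3.22 mol

Step 1:
n(Z) = 1458 / 220.90 = 6.600 mol
n(Q) = 1832 / 160.60 = 11.41 mol
n/ν for Z = 6.600/1 = 6.600
n/ν for Q = 11.41/2 = 5.705
Smallest n/ν is Q → limiting reagent.
n(T) produced = (3/2) × 11.41 = 17.12 mol
Step 2:
n(T) available = 17.12 mol
n(E) = 460.9 / 71.50 = 6.446 mol
n/ν for T = 17.12/3 = 5.707
n/ν for E = 6.446/2 = 3.223
Smallest n/ν is E → limiting reagent.
n(J) = (1/2) × 6.446 = 3.223 mol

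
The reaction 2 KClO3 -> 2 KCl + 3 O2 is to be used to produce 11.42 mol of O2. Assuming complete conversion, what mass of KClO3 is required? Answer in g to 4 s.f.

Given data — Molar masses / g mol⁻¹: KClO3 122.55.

n(O2) = 11.42 mol
n(KClO3) = (2/3) × 11.42 = 7.613 mol
mass = 7.613 × 122.55 = 933.0 g

933.0 g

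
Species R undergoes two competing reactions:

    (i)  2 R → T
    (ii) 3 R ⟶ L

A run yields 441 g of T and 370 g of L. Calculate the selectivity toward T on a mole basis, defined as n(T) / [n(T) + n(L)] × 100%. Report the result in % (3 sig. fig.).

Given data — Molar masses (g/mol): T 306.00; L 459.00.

64.1 %

n(T) = 441 / 306.00 = 1.441 mol
n(L) = 370 / 459.00 = 0.8061 mol
selectivity = 1.441/(1.441+0.8061) × 100 = 64.13 %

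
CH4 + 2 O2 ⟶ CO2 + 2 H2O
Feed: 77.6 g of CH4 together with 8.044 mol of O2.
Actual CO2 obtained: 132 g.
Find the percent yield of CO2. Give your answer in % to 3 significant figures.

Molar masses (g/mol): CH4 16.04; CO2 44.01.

74.6 %

n(CH4) = 77.60 / 16.04 = 4.838 mol
n(O2) = 8.044 mol
n/ν → CH4: 4.838, O2: 4.022; O2 is limiting.
theoretical n(CO2) = (1/2) × 8.044 = 4.022 mol → 177.0 g
% yield = 132 / 177.0 × 100 = 74.58 %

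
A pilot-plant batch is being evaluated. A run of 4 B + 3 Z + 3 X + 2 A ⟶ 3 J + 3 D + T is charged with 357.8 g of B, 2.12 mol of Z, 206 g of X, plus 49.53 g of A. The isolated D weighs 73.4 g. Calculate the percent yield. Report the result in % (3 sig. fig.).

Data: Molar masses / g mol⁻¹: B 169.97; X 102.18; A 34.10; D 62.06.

n(B) = 357.8 / 169.97 = 2.105 mol
n(Z) = 2.120 mol
n(X) = 206.0 / 102.18 = 2.016 mol
n(A) = 49.53 / 34.10 = 1.452 mol
n/ν → B: 0.5263, Z: 0.7067, X: 0.6720, A: 0.7260; B is limiting.
theoretical n(D) = (3/4) × 2.105 = 1.579 mol → 97.99 g
% yield = 73.4 / 97.99 × 100 = 74.91 %

74.9 %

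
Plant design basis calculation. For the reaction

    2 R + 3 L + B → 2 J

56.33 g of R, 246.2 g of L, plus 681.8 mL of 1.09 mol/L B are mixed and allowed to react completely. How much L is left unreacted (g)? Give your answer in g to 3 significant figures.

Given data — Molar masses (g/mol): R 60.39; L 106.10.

n(R) = 56.33 / 60.39 = 0.9328 mol
n(L) = 246.2 / 106.10 = 2.320 mol
n(B) = 1.09 × 681.8/1000 = 0.7432 mol
n/ν → R: 0.4664, L: 0.7733, B: 0.7432; R is limiting.
L consumed = (3/2) × 0.9328 = 1.399 mol
L remaining = 2.320 − 1.399 = 0.9210 mol
mass = 0.9210 × 106.10 = 97.72 g

97.7 g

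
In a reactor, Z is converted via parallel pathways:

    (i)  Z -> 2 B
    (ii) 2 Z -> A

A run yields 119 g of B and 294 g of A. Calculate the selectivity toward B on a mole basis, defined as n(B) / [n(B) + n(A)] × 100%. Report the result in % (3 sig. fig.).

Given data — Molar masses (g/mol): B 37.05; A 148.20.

n(B) = 119 / 37.05 = 3.212 mol
n(A) = 294 / 148.20 = 1.984 mol
selectivity = 3.212/(3.212+1.984) × 100 = 61.82 %

61.8 %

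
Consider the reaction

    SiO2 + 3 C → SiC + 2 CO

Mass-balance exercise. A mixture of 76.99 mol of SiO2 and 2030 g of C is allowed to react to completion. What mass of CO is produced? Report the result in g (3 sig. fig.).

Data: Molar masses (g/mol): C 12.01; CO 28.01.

3160 g

n(SiO2) = 76.99 mol
n(C) = 2030 / 12.01 = 169.0 mol
n/ν → SiO2: 76.99, C: 56.33; C is limiting.
n(CO) = (2/3) × 169.0 = 112.7 mol
mass = 112.7 × 28.01 = 3157 g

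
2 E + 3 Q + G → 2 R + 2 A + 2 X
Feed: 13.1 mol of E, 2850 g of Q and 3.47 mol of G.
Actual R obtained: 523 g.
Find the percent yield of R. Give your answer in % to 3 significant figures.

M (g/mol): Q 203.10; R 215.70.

n(E) = 13.10 mol
n(Q) = 2850 / 203.10 = 14.03 mol
n(G) = 3.470 mol
n/ν → E: 6.550, Q: 4.677, G: 3.470; G is limiting.
theoretical n(R) = (2/1) × 3.470 = 6.940 mol → 1497 g
% yield = 523 / 1497 × 100 = 34.94 %

34.9 %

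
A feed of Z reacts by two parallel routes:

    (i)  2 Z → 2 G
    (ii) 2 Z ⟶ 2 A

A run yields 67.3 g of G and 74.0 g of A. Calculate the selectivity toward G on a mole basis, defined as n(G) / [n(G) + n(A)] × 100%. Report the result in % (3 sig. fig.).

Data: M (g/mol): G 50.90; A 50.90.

n(G) = 67.3 / 50.90 = 1.322 mol
n(A) = 74.0 / 50.90 = 1.454 mol
selectivity = 1.322/(1.322+1.454) × 100 = 47.62 %

47.6 %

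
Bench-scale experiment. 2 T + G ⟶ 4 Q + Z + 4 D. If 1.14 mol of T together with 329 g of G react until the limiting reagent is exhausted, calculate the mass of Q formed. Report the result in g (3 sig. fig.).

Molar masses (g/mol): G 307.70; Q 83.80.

n(T) = 1.140 mol
n(G) = 329.0 / 307.70 = 1.069 mol
n/ν for T = 1.140/2 = 0.5700
n/ν for G = 1.069/1 = 1.069
Smallest n/ν is T → limiting reagent.
n(Q) = (4/2) × 1.140 = 2.280 mol
mass = 2.280 × 83.80 = 191.1 g

191 g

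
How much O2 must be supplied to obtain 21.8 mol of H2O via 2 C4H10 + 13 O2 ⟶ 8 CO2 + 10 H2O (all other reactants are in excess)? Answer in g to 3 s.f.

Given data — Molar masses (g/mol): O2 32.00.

907 g

n(H2O) = 21.80 mol
n(O2) = (13/10) × 21.80 = 28.34 mol
mass = 28.34 × 32.00 = 906.9 g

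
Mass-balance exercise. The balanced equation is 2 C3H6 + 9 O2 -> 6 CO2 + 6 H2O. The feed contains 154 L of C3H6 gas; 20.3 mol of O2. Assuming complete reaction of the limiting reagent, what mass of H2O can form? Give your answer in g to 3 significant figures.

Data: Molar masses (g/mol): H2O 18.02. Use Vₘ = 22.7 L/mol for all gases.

244 g

n(C3H6) = 154.0 / 22.7 = 6.784 mol
n(O2) = 20.30 mol
n/ν for C3H6 = 6.784/2 = 3.392
n/ν for O2 = 20.30/9 = 2.256
Smallest n/ν is O2 → limiting reagent.
n(H2O) = (6/9) × 20.30 = 13.53 mol
mass = 13.53 × 18.02 = 243.8 g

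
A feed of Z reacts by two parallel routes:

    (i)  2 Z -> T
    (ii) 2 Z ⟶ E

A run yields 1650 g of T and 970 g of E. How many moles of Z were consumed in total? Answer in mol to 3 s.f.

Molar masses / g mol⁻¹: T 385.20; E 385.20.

n(T) = 1650 / 385.20 = 4.283 mol
n(E) = 970 / 385.20 = 2.518 mol
n(Z) via (i) = (2/1)×4.283 = 8.566 mol
n(Z) via (ii) = (2/1)×2.518 = 5.036 mol
total n(Z) = 8.566 + 5.036 = 13.60 mol

13.6 mol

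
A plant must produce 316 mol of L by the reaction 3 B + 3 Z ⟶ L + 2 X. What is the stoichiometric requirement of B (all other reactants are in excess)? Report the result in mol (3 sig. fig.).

n(L) = 316.0 mol
n(B) = (3/1) × 316.0 = 948.0 mol

948 mol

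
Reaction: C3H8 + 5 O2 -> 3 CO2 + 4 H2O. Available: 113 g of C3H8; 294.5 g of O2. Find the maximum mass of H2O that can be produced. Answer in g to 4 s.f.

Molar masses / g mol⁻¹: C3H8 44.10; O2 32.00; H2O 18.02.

132.7 g

n(C3H8) = 113.0 / 44.10 = 2.562 mol
n(O2) = 294.5 / 32.00 = 9.203 mol
n/ν → C3H8: 2.562, O2: 1.841; O2 is limiting.
n(H2O) = (4/5) × 9.203 = 7.362 mol
mass = 7.362 × 18.02 = 132.7 g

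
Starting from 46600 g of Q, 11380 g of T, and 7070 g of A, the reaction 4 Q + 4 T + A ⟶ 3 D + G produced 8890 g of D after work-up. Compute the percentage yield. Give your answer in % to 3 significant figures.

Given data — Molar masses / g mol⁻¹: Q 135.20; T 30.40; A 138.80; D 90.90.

n(Q) = 46600 / 135.20 = 344.7 mol
n(T) = 11380 / 30.40 = 374.3 mol
n(A) = 7070 / 138.80 = 50.94 mol
n/ν → Q: 86.18, T: 93.58, A: 50.94; A is limiting.
theoretical n(D) = (3/1) × 50.94 = 152.8 mol → 13890 g
% yield = 8890 / 13890 × 100 = 64.00 %

64.0 %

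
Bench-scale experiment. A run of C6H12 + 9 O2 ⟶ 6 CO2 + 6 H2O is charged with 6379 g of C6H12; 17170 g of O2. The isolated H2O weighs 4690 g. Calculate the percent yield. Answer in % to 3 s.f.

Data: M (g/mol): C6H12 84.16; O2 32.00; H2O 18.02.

n(C6H12) = 6379 / 84.16 = 75.80 mol
n(O2) = 17170 / 32.00 = 536.6 mol
n/ν → C6H12: 75.80, O2: 59.62; O2 is limiting.
theoretical n(H2O) = (6/9) × 536.6 = 357.7 mol → 6446 g
% yield = 4690 / 6446 × 100 = 72.76 %

72.8 %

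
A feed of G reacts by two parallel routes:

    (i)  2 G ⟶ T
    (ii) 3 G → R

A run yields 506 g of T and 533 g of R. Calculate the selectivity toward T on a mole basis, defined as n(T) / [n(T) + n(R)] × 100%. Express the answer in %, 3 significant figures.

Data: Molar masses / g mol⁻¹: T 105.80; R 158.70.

58.7 %

n(T) = 506 / 105.80 = 4.783 mol
n(R) = 533 / 158.70 = 3.359 mol
selectivity = 4.783/(4.783+3.359) × 100 = 58.74 %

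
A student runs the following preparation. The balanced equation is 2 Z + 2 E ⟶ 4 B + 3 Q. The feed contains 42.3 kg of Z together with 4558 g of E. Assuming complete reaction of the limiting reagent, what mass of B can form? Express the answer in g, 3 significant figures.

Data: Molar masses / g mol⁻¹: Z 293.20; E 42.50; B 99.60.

n(Z) = 42.30×1000 / 293.20 = 144.3 mol
n(E) = 4558 / 42.50 = 107.2 mol
n/ν → Z: 72.15, E: 53.60; E is limiting.
n(B) = (4/2) × 107.2 = 214.4 mol
mass = 214.4 × 99.60 = 21350 g

21400 g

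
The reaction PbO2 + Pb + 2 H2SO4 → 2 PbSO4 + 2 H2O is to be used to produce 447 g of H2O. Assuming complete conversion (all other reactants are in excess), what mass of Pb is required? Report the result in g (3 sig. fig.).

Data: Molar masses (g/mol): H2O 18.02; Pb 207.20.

n(H2O) = 447 / 18.02 = 24.81 mol
n(Pb) = (1/2) × 24.81 = 12.41 mol
mass = 12.41 × 207.20 = 2571 g

2570 g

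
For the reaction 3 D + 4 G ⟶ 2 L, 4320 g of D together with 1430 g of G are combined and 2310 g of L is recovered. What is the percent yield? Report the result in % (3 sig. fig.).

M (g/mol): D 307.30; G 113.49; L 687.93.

53.3 %

n(D) = 4320 / 307.30 = 14.06 mol
n(G) = 1430 / 113.49 = 12.60 mol
n/ν → D: 4.687, G: 3.150; G is limiting.
theoretical n(L) = (2/4) × 12.60 = 6.300 mol → 4334 g
% yield = 2310 / 4334 × 100 = 53.30 %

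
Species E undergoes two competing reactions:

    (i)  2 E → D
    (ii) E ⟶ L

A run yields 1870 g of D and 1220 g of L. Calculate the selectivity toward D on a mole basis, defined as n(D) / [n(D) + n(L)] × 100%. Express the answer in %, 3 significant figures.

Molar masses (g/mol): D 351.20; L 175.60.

n(D) = 1870 / 351.20 = 5.325 mol
n(L) = 1220 / 175.60 = 6.948 mol
selectivity = 5.325/(5.325+6.948) × 100 = 43.39 %

43.4 %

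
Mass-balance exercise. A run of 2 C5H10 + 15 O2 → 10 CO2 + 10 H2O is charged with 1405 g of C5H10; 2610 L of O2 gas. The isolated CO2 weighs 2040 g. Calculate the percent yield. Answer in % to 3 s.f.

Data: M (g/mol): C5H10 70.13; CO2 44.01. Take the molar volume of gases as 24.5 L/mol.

n(C5H10) = 1405 / 70.13 = 20.03 mol
n(O2) = 2610 / 24.5 = 106.5 mol
n/ν for C5H10 = 20.03/2 = 10.02
n/ν for O2 = 106.5/15 = 7.100
Smallest n/ν is O2 → limiting reagent.
theoretical n(CO2) = (10/15) × 106.5 = 71.00 mol → 3125 g
% yield = 2040 / 3125 × 100 = 65.28 %

65.3 %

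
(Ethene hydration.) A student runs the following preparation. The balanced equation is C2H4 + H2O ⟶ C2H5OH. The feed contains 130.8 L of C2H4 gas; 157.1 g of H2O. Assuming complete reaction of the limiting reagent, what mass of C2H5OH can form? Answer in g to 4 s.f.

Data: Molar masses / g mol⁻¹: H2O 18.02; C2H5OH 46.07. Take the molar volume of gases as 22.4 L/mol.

269.0 g

n(C2H4) = 130.8 / 22.4 = 5.839 mol
n(H2O) = 157.1 / 18.02 = 8.718 mol
n/ν for C2H4 = 5.839/1 = 5.839
n/ν for H2O = 8.718/1 = 8.718
Smallest n/ν is C2H4 → limiting reagent.
n(C2H5OH) = (1/1) × 5.839 = 5.839 mol
mass = 5.839 × 46.07 = 269.0 g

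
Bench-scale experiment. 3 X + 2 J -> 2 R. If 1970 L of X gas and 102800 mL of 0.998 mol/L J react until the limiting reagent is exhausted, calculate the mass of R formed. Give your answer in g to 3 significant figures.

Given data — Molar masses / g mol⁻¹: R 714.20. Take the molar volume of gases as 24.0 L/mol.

39100 g

n(X) = 1970 / 24.0 = 82.08 mol
n(J) = 0.998 × 102800/1000 = 102.6 mol
n/ν for X = 82.08/3 = 27.36
n/ν for J = 102.6/2 = 51.30
Smallest n/ν is X → limiting reagent.
n(R) = (2/3) × 82.08 = 54.72 mol
mass = 54.72 × 714.20 = 39080 g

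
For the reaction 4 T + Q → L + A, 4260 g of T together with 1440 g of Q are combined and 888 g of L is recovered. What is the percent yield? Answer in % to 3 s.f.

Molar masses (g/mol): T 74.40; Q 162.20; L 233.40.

42.9 %

n(T) = 4260 / 74.40 = 57.26 mol
n(Q) = 1440 / 162.20 = 8.878 mol
n/ν → T: 14.32, Q: 8.878; Q is limiting.
theoretical n(L) = (1/1) × 8.878 = 8.878 mol → 2072 g
% yield = 888 / 2072 × 100 = 42.86 %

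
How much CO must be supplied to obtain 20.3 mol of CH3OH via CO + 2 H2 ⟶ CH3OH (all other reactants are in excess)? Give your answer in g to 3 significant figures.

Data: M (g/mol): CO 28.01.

n(CH3OH) = 20.30 mol
n(CO) = (1/1) × 20.30 = 20.30 mol
mass = 20.30 × 28.01 = 568.6 g

569 g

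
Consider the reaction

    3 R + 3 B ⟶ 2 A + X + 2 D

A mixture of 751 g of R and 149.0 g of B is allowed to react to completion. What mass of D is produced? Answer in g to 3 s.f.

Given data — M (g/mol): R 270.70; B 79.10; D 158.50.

199 g

n(R) = 751.0 / 270.70 = 2.774 mol
n(B) = 149.0 / 79.10 = 1.884 mol
n/ν for R = 2.774/3 = 0.9247
n/ν for B = 1.884/3 = 0.6280
Smallest n/ν is B → limiting reagent.
n(D) = (2/3) × 1.884 = 1.256 mol
mass = 1.256 × 158.50 = 199.1 g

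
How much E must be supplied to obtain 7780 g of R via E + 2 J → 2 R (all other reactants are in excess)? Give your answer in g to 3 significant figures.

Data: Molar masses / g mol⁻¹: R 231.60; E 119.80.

n(R) = 7780 / 231.60 = 33.59 mol
n(E) = (1/2) × 33.59 = 16.80 mol
mass = 16.80 × 119.80 = 2013 g

2010 g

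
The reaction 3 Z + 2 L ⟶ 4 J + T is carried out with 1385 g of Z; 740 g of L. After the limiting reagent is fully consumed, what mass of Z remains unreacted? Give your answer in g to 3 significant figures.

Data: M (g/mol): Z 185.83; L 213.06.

417 g

n(Z) = 1385 / 185.83 = 7.453 mol
n(L) = 740.0 / 213.06 = 3.473 mol
n/ν → Z: 2.484, L: 1.737; L is limiting.
Z consumed = (3/2) × 3.473 = 5.210 mol
Z remaining = 7.453 − 5.210 = 2.243 mol
mass = 2.243 × 185.83 = 416.8 g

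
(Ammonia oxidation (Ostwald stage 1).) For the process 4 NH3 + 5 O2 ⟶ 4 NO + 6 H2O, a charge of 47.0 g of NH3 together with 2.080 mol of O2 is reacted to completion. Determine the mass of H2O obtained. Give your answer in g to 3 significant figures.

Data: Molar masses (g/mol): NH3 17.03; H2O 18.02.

n(NH3) = 47.00 / 17.03 = 2.760 mol
n(O2) = 2.080 mol
n/ν → NH3: 0.6900, O2: 0.4160; O2 is limiting.
n(H2O) = (6/5) × 2.080 = 2.496 mol
mass = 2.496 × 18.02 = 44.98 g

45.0 g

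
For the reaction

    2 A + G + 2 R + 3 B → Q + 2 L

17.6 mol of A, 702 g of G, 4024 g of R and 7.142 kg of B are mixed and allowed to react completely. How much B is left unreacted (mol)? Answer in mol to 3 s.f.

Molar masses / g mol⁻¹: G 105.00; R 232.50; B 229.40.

n(A) = 17.60 mol
n(G) = 702.0 / 105.00 = 6.686 mol
n(R) = 4024 / 232.50 = 17.31 mol
n(B) = 7.142×1000 / 229.40 = 31.13 mol
n/ν for A = 17.60/2 = 8.800
n/ν for G = 6.686/1 = 6.686
n/ν for R = 17.31/2 = 8.655
n/ν for B = 31.13/3 = 10.38
Smallest n/ν is G → limiting reagent.
B consumed = (3/1) × 6.686 = 20.06 mol
B remaining = 31.13 − 20.06 = 11.07 mol

11.1 mol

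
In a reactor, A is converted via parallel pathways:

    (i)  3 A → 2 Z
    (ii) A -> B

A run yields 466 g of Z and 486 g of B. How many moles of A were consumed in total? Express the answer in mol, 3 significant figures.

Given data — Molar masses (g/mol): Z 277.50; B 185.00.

5.15 mol

n(Z) = 466 / 277.50 = 1.679 mol
n(B) = 486 / 185.00 = 2.627 mol
n(A) via (i) = (3/2)×1.679 = 2.519 mol
n(A) via (ii) = (1/1)×2.627 = 2.627 mol
total n(A) = 2.519 + 2.627 = 5.146 mol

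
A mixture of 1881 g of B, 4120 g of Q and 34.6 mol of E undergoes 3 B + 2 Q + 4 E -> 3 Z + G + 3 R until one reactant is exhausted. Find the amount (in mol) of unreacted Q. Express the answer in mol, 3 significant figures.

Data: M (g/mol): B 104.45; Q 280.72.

n(B) = 1881 / 104.45 = 18.01 mol
n(Q) = 4120 / 280.72 = 14.68 mol
n(E) = 34.60 mol
n/ν → B: 6.003, Q: 7.340, E: 8.650; B is limiting.
Q consumed = (2/3) × 18.01 = 12.01 mol
Q remaining = 14.68 − 12.01 = 2.670 mol

2.67 mol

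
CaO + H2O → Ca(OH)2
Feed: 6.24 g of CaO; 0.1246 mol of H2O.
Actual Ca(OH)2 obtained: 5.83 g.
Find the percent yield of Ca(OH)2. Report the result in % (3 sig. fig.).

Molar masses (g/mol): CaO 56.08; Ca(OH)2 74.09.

n(CaO) = 6.240 / 56.08 = 0.1113 mol
n(H2O) = 0.1246 mol
n/ν → CaO: 0.1113, H2O: 0.1246; CaO is limiting.
theoretical n(Ca(OH)2) = (1/1) × 0.1113 = 0.1113 mol → 8.246 g
% yield = 5.83 / 8.246 × 100 = 70.70 %

70.7 %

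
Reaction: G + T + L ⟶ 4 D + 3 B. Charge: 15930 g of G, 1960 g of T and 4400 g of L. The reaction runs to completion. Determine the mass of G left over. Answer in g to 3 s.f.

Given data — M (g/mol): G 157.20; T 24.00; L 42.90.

n(G) = 15930 / 157.20 = 101.3 mol
n(T) = 1960 / 24.00 = 81.67 mol
n(L) = 4400 / 42.90 = 102.6 mol
n/ν for G = 101.3/1 = 101.3
n/ν for T = 81.67/1 = 81.67
n/ν for L = 102.6/1 = 102.6
Smallest n/ν is T → limiting reagent.
G consumed = (1/1) × 81.67 = 81.67 mol
G remaining = 101.3 − 81.67 = 19.63 mol
mass = 19.63 × 157.20 = 3086 g

3090 g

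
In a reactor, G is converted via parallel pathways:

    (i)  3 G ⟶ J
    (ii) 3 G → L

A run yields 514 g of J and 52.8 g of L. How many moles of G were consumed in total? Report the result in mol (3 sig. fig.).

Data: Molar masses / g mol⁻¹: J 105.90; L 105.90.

n(J) = 514 / 105.90 = 4.854 mol
n(L) = 52.8 / 105.90 = 0.4986 mol
n(G) via (i) = (3/1)×4.854 = 14.56 mol
n(G) via (ii) = (3/1)×0.4986 = 1.496 mol
total n(G) = 14.56 + 1.496 = 16.06 mol

16.1 mol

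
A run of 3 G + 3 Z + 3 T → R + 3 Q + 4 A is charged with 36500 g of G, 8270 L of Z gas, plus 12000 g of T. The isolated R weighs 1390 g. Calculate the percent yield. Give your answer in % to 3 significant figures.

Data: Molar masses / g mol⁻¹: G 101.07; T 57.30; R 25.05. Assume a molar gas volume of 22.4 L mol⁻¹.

n(G) = 36500 / 101.07 = 361.1 mol
n(Z) = 8270 / 22.4 = 369.2 mol
n(T) = 12000 / 57.30 = 209.4 mol
n/ν for G = 361.1/3 = 120.4
n/ν for Z = 369.2/3 = 123.1
n/ν for T = 209.4/3 = 69.80
Smallest n/ν is T → limiting reagent.
theoretical n(R) = (1/3) × 209.4 = 69.80 mol → 1748 g
% yield = 1390 / 1748 × 100 = 79.52 %

79.5 %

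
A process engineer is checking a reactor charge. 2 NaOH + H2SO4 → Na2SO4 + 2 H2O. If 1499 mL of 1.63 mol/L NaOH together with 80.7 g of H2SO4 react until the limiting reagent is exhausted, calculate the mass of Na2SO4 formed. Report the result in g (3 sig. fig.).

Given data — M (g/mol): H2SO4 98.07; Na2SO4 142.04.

n(NaOH) = 1.63 × 1499/1000 = 2.443 mol
n(H2SO4) = 80.70 / 98.07 = 0.8229 mol
n/ν for NaOH = 2.443/2 = 1.222
n/ν for H2SO4 = 0.8229/1 = 0.8229
Smallest n/ν is H2SO4 → limiting reagent.
n(Na2SO4) = (1/1) × 0.8229 = 0.8229 mol
mass = 0.8229 × 142.04 = 116.9 g

117 g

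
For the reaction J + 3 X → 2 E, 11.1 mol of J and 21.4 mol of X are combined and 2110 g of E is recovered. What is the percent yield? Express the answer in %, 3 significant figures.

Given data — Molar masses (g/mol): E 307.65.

n(J) = 11.10 mol
n(X) = 21.40 mol
n/ν for J = 11.10/1 = 11.10
n/ν for X = 21.40/3 = 7.133
Smallest n/ν is X → limiting reagent.
theoretical n(E) = (2/3) × 21.40 = 14.27 mol → 4390 g
% yield = 2110 / 4390 × 100 = 48.06 %

48.1 %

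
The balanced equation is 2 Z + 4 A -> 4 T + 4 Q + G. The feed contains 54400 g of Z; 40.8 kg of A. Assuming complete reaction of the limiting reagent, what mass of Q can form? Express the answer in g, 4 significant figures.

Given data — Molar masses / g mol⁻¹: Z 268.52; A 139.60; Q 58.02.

16960 g

n(Z) = 54400 / 268.52 = 202.6 mol
n(A) = 40.80×1000 / 139.60 = 292.3 mol
n/ν → Z: 101.3, A: 73.08; A is limiting.
n(Q) = (4/4) × 292.3 = 292.3 mol
mass = 292.3 × 58.02 = 16960 g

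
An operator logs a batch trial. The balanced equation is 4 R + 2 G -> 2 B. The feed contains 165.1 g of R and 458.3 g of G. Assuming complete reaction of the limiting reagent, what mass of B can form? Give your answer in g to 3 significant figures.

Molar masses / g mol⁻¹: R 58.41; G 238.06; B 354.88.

502 g

n(R) = 165.1 / 58.41 = 2.827 mol
n(G) = 458.3 / 238.06 = 1.925 mol
n/ν for R = 2.827/4 = 0.7068
n/ν for G = 1.925/2 = 0.9625
Smallest n/ν is R → limiting reagent.
n(B) = (2/4) × 2.827 = 1.414 mol
mass = 1.414 × 354.88 = 501.8 g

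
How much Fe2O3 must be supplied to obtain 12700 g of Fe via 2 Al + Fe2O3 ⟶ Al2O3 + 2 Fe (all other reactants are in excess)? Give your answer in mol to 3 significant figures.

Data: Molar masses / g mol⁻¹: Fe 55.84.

114 mol

n(Fe) = 12700 / 55.84 = 227.4 mol
n(Fe2O3) = (1/2) × 227.4 = 113.7 mol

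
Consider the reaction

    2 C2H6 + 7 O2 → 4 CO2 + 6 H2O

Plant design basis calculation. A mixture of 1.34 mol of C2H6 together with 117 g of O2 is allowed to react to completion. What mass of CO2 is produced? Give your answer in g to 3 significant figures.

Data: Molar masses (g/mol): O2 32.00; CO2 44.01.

91.9 g

n(C2H6) = 1.340 mol
n(O2) = 117.0 / 32.00 = 3.656 mol
n/ν → C2H6: 0.6700, O2: 0.5223; O2 is limiting.
n(CO2) = (4/7) × 3.656 = 2.089 mol
mass = 2.089 × 44.01 = 91.94 g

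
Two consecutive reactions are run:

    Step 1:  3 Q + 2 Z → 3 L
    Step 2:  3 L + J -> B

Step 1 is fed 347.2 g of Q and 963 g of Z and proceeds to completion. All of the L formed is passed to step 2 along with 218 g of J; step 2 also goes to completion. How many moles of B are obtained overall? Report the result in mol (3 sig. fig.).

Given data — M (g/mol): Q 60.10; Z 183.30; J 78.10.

Step 1:
n(Q) = 347.2 / 60.10 = 5.777 mol
n(Z) = 963.0 / 183.30 = 5.254 mol
n/ν for Q = 5.777/3 = 1.926
n/ν for Z = 5.254/2 = 2.627
Smallest n/ν is Q → limiting reagent.
n(L) produced = (3/3) × 5.777 = 5.777 mol
Step 2:
n(L) available = 5.777 mol
n(J) = 218.0 / 78.10 = 2.791 mol
n/ν for L = 5.777/3 = 1.926
n/ν for J = 2.791/1 = 2.791
Smallest n/ν is L → limiting reagent.
n(B) = (1/3) × 5.777 = 1.926 mol

1.93 mol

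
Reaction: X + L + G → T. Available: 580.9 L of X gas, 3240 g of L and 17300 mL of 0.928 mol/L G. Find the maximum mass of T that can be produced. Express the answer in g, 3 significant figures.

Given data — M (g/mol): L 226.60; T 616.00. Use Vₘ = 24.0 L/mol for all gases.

n(X) = 580.9 / 24.0 = 24.20 mol
n(L) = 3240 / 226.60 = 14.30 mol
n(G) = 0.928 × 17300/1000 = 16.05 mol
n/ν → X: 24.20, L: 14.30, G: 16.05; L is limiting.
n(T) = (1/1) × 14.30 = 14.30 mol
mass = 14.30 × 616.00 = 8809 g

8810 g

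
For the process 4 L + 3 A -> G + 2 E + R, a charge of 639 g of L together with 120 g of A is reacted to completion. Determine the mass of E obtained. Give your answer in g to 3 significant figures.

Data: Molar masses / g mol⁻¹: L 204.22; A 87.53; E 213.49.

195 g

n(L) = 639.0 / 204.22 = 3.129 mol
n(A) = 120.0 / 87.53 = 1.371 mol
n/ν → L: 0.7823, A: 0.4570; A is limiting.
n(E) = (2/3) × 1.371 = 0.9140 mol
mass = 0.9140 × 213.49 = 195.1 g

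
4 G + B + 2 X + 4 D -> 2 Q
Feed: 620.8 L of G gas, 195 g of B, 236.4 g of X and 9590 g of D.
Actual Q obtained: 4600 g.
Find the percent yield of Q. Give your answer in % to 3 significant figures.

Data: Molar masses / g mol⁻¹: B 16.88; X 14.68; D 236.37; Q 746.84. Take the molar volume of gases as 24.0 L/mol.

47.6 %

n(G) = 620.8 / 24.0 = 25.87 mol
n(B) = 195.0 / 16.88 = 11.55 mol
n(X) = 236.4 / 14.68 = 16.10 mol
n(D) = 9590 / 236.37 = 40.57 mol
n/ν → G: 6.468, B: 11.55, X: 8.050, D: 10.14; G is limiting.
theoretical n(Q) = (2/4) × 25.87 = 12.94 mol → 9664 g
% yield = 4600 / 9664 × 100 = 47.60 %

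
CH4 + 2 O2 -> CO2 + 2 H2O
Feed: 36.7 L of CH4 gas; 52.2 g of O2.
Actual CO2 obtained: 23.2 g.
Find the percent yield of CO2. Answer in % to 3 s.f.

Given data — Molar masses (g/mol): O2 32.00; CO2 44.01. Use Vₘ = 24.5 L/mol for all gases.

n(CH4) = 36.70 / 24.5 = 1.498 mol
n(O2) = 52.20 / 32.00 = 1.631 mol
n/ν → CH4: 1.498, O2: 0.8155; O2 is limiting.
theoretical n(CO2) = (1/2) × 1.631 = 0.8155 mol → 35.89 g
% yield = 23.2 / 35.89 × 100 = 64.64 %

64.6 %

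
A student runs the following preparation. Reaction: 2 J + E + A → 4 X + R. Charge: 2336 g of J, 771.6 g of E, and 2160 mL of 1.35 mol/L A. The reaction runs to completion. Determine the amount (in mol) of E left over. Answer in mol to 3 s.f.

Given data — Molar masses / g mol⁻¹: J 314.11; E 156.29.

2.02 mol

n(J) = 2336 / 314.11 = 7.437 mol
n(E) = 771.6 / 156.29 = 4.937 mol
n(A) = 1.35 × 2160/1000 = 2.916 mol
n/ν → J: 3.719, E: 4.937, A: 2.916; A is limiting.
E consumed = (1/1) × 2.916 = 2.916 mol
E remaining = 4.937 − 2.916 = 2.021 mol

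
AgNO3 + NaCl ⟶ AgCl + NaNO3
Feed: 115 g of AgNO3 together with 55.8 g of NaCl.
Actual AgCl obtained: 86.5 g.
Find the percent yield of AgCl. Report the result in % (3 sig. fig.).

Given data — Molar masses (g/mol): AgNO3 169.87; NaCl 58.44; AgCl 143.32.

n(AgNO3) = 115.0 / 169.87 = 0.6770 mol
n(NaCl) = 55.80 / 58.44 = 0.9548 mol
n/ν for AgNO3 = 0.6770/1 = 0.6770
n/ν for NaCl = 0.9548/1 = 0.9548
Smallest n/ν is AgNO3 → limiting reagent.
theoretical n(AgCl) = (1/1) × 0.6770 = 0.6770 mol → 97.03 g
% yield = 86.5 / 97.03 × 100 = 89.15 %

89.2 %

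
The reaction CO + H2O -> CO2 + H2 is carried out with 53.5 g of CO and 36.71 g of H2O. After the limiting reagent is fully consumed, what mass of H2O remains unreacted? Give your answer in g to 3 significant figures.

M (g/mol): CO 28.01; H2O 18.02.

n(CO) = 53.50 / 28.01 = 1.910 mol
n(H2O) = 36.71 / 18.02 = 2.037 mol
n/ν → CO: 1.910, H2O: 2.037; CO is limiting.
H2O consumed = (1/1) × 1.910 = 1.910 mol
H2O remaining = 2.037 − 1.910 = 0.1270 mol
mass = 0.1270 × 18.02 = 2.289 g

2.29 g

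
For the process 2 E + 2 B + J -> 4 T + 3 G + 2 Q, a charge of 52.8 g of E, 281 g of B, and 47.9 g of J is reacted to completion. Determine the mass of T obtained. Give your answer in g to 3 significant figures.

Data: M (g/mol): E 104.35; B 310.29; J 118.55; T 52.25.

52.9 g

n(E) = 52.80 / 104.35 = 0.5060 mol
n(B) = 281.0 / 310.29 = 0.9056 mol
n(J) = 47.90 / 118.55 = 0.4040 mol
n/ν for E = 0.5060/2 = 0.2530
n/ν for B = 0.9056/2 = 0.4528
n/ν for J = 0.4040/1 = 0.4040
Smallest n/ν is E → limiting reagent.
n(T) = (4/2) × 0.5060 = 1.012 mol
mass = 1.012 × 52.25 = 52.88 g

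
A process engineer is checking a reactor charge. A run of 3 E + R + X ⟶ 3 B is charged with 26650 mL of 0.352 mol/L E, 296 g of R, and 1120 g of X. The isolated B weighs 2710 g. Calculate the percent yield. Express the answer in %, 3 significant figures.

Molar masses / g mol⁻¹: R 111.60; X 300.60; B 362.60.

n(E) = 0.352 × 26650/1000 = 9.381 mol
n(R) = 296.0 / 111.60 = 2.652 mol
n(X) = 1120 / 300.60 = 3.726 mol
n/ν → E: 3.127, R: 2.652, X: 3.726; R is limiting.
theoretical n(B) = (3/1) × 2.652 = 7.956 mol → 2885 g
% yield = 2710 / 2885 × 100 = 93.93 %

93.9 %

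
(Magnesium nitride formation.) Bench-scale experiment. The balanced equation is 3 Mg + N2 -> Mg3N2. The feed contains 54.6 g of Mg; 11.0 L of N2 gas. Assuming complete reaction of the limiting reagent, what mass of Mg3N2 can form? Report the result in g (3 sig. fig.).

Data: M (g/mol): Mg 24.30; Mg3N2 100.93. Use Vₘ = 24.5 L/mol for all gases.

45.3 g

n(Mg) = 54.60 / 24.30 = 2.247 mol
n(N2) = 11.00 / 24.5 = 0.4490 mol
n/ν for Mg = 2.247/3 = 0.7490
n/ν for N2 = 0.4490/1 = 0.4490
Smallest n/ν is N2 → limiting reagent.
n(Mg3N2) = (1/1) × 0.4490 = 0.4490 mol
mass = 0.4490 × 100.93 = 45.32 g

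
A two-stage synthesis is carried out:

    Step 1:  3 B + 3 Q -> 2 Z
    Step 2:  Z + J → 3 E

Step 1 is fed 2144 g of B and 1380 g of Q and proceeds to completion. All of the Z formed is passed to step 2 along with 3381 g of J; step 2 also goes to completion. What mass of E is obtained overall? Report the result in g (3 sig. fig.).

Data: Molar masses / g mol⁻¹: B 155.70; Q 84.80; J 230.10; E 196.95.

5420 g

Step 1:
n(B) = 2144 / 155.70 = 13.77 mol
n(Q) = 1380 / 84.80 = 16.27 mol
n/ν for B = 13.77/3 = 4.590
n/ν for Q = 16.27/3 = 5.423
Smallest n/ν is B → limiting reagent.
n(Z) produced = (2/3) × 13.77 = 9.180 mol
Step 2:
n(Z) available = 9.180 mol
n(J) = 3381 / 230.10 = 14.69 mol
n/ν for Z = 9.180/1 = 9.180
n/ν for J = 14.69/1 = 14.69
Smallest n/ν is Z → limiting reagent.
n(E) = (3/1) × 9.180 = 27.54 mol
mass = 27.54 × 196.95 = 5424 g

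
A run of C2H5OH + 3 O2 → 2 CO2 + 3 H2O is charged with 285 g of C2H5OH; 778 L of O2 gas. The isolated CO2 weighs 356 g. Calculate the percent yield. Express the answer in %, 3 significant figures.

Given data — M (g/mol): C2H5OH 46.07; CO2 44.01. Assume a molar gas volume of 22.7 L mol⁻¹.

65.4 %

n(C2H5OH) = 285.0 / 46.07 = 6.186 mol
n(O2) = 778.0 / 22.7 = 34.27 mol
n/ν for C2H5OH = 6.186/1 = 6.186
n/ν for O2 = 34.27/3 = 11.42
Smallest n/ν is C2H5OH → limiting reagent.
theoretical n(CO2) = (2/1) × 6.186 = 12.37 mol → 544.4 g
% yield = 356 / 544.4 × 100 = 65.39 %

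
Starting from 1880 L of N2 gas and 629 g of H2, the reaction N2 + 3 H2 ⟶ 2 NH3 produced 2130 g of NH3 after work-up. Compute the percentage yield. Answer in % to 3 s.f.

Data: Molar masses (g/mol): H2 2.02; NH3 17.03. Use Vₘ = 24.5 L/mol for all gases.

n(N2) = 1880 / 24.5 = 76.73 mol
n(H2) = 629.0 / 2.02 = 311.4 mol
n/ν for N2 = 76.73/1 = 76.73
n/ν for H2 = 311.4/3 = 103.8
Smallest n/ν is N2 → limiting reagent.
theoretical n(NH3) = (2/1) × 76.73 = 153.5 mol → 2614 g
% yield = 2130 / 2614 × 100 = 81.48 %

81.5 %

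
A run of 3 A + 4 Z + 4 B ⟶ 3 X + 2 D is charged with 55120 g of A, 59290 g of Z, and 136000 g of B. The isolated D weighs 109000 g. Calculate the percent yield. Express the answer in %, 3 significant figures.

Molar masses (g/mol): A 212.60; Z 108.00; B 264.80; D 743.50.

84.8 %

n(A) = 55120 / 212.60 = 259.3 mol
n(Z) = 59290 / 108.00 = 549.0 mol
n(B) = 136000 / 264.80 = 513.6 mol
n/ν → A: 86.43, Z: 137.3, B: 128.4; A is limiting.
theoretical n(D) = (2/3) × 259.3 = 172.9 mol → 128600 g
% yield = 109000 / 128600 × 100 = 84.76 %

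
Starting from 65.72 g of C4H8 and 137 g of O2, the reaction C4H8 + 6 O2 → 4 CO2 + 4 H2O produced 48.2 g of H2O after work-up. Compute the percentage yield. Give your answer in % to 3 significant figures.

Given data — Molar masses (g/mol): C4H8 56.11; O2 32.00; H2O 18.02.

93.7 %

n(C4H8) = 65.72 / 56.11 = 1.171 mol
n(O2) = 137.0 / 32.00 = 4.281 mol
n/ν for C4H8 = 1.171/1 = 1.171
n/ν for O2 = 4.281/6 = 0.7135
Smallest n/ν is O2 → limiting reagent.
theoretical n(H2O) = (4/6) × 4.281 = 2.854 mol → 51.43 g
% yield = 48.2 / 51.43 × 100 = 93.72 %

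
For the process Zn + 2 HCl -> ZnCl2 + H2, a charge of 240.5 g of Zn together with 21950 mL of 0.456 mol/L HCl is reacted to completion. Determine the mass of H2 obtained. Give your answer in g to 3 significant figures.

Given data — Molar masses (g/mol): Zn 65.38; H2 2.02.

n(Zn) = 240.5 / 65.38 = 3.678 mol
n(HCl) = 0.456 × 21950/1000 = 10.01 mol
n/ν for Zn = 3.678/1 = 3.678
n/ν for HCl = 10.01/2 = 5.005
Smallest n/ν is Zn → limiting reagent.
n(H2) = (1/1) × 3.678 = 3.678 mol
mass = 3.678 × 2.02 = 7.430 g

7.43 g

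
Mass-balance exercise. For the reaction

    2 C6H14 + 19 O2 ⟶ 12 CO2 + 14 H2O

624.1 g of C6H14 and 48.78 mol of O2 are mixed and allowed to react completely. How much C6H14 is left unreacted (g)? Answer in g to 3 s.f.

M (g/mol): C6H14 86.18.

182 g

n(C6H14) = 624.1 / 86.18 = 7.242 mol
n(O2) = 48.78 mol
n/ν → C6H14: 3.621, O2: 2.567; O2 is limiting.
C6H14 consumed = (2/19) × 48.78 = 5.135 mol
C6H14 remaining = 7.242 − 5.135 = 2.107 mol
mass = 2.107 × 86.18 = 181.6 g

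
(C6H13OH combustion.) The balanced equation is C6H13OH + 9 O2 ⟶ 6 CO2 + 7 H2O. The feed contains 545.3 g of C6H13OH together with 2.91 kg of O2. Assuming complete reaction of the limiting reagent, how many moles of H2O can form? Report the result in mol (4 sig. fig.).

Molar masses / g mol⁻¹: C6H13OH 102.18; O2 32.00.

n(C6H13OH) = 545.3 / 102.18 = 5.337 mol
n(O2) = 2.910×1000 / 32.00 = 90.94 mol
n/ν → C6H13OH: 5.337, O2: 10.10; C6H13OH is limiting.
n(H2O) = (7/1) × 5.337 = 37.36 mol

37.36 mol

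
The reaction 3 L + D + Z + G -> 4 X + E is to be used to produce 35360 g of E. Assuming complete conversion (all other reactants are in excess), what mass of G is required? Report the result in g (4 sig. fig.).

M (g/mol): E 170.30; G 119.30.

24770 g

n(E) = 35360 / 170.30 = 207.6 mol
n(G) = (1/1) × 207.6 = 207.6 mol
mass = 207.6 × 119.30 = 24770 g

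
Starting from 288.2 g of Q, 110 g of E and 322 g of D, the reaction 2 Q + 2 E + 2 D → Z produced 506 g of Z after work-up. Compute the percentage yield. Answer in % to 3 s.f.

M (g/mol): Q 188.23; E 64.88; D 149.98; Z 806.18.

n(Q) = 288.2 / 188.23 = 1.531 mol
n(E) = 110.0 / 64.88 = 1.695 mol
n(D) = 322.0 / 149.98 = 2.147 mol
n/ν for Q = 1.531/2 = 0.7655
n/ν for E = 1.695/2 = 0.8475
n/ν for D = 2.147/2 = 1.074
Smallest n/ν is Q → limiting reagent.
theoretical n(Z) = (1/2) × 1.531 = 0.7655 mol → 617.1 g
% yield = 506 / 617.1 × 100 = 82.00 %

82.0 %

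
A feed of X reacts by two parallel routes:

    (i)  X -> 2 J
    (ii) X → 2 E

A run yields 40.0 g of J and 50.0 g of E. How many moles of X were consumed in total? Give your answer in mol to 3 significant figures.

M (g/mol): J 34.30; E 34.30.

1.31 mol

n(J) = 40.0 / 34.30 = 1.166 mol
n(E) = 50.0 / 34.30 = 1.458 mol
n(X) via (i) = (1/2)×1.166 = 0.5830 mol
n(X) via (ii) = (1/2)×1.458 = 0.7290 mol
total n(X) = 0.5830 + 0.7290 = 1.312 mol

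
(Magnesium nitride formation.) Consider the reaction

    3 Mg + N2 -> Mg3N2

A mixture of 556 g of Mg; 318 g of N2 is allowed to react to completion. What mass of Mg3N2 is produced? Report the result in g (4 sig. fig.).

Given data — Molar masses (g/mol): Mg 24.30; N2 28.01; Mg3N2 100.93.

769.8 g

n(Mg) = 556.0 / 24.30 = 22.88 mol
n(N2) = 318.0 / 28.01 = 11.35 mol
n/ν for Mg = 22.88/3 = 7.627
n/ν for N2 = 11.35/1 = 11.35
Smallest n/ν is Mg → limiting reagent.
n(Mg3N2) = (1/3) × 22.88 = 7.627 mol
mass = 7.627 × 100.93 = 769.8 g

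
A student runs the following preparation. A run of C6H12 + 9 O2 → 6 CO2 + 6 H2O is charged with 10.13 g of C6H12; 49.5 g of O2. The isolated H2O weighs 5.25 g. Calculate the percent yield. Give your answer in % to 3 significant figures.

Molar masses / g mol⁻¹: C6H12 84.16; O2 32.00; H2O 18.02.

n(C6H12) = 10.13 / 84.16 = 0.1204 mol
n(O2) = 49.50 / 32.00 = 1.547 mol
n/ν → C6H12: 0.1204, O2: 0.1719; C6H12 is limiting.
theoretical n(H2O) = (6/1) × 0.1204 = 0.7224 mol → 13.02 g
% yield = 5.25 / 13.02 × 100 = 40.32 %

40.3 %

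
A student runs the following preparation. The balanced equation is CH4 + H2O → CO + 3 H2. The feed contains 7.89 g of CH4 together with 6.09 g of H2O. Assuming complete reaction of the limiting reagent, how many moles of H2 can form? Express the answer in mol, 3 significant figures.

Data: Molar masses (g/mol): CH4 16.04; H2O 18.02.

n(CH4) = 7.890 / 16.04 = 0.4919 mol
n(H2O) = 6.090 / 18.02 = 0.3380 mol
n/ν for CH4 = 0.4919/1 = 0.4919
n/ν for H2O = 0.3380/1 = 0.3380
Smallest n/ν is H2O → limiting reagent.
n(H2) = (3/1) × 0.3380 = 1.014 mol

1.01 mol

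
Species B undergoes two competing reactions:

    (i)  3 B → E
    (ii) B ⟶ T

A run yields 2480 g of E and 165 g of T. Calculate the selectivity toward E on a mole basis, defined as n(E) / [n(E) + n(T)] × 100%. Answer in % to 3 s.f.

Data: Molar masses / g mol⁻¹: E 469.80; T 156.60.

n(E) = 2480 / 469.80 = 5.279 mol
n(T) = 165 / 156.60 = 1.054 mol
selectivity = 5.279/(5.279+1.054) × 100 = 83.36 %

83.4 %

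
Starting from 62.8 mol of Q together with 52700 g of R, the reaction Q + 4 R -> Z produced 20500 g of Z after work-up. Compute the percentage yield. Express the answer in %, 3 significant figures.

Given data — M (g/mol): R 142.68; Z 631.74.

51.7 %

n(Q) = 62.80 mol
n(R) = 52700 / 142.68 = 369.4 mol
n/ν for Q = 62.80/1 = 62.80
n/ν for R = 369.4/4 = 92.35
Smallest n/ν is Q → limiting reagent.
theoretical n(Z) = (1/1) × 62.80 = 62.80 mol → 39670 g
% yield = 20500 / 39670 × 100 = 51.68 %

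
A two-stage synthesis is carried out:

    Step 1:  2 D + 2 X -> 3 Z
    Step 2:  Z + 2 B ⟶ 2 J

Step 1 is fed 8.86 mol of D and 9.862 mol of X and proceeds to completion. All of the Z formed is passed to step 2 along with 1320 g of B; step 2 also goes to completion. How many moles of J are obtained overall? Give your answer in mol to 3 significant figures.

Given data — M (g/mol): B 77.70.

17.0 mol

Step 1:
n(D) = 8.860 mol
n(X) = 9.862 mol
n/ν → D: 4.430, X: 4.931; D is limiting.
n(Z) produced = (3/2) × 8.860 = 13.29 mol
Step 2:
n(Z) available = 13.29 mol
n(B) = 1320 / 77.70 = 16.99 mol
n/ν → Z: 13.29, B: 8.495; B is limiting.
n(J) = (2/2) × 16.99 = 16.99 mol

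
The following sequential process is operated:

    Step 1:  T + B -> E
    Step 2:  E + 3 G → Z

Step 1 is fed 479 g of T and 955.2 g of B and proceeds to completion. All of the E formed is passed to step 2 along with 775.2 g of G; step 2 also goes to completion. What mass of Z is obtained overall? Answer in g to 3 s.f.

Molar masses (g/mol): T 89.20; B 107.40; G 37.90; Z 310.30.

1670 g

Step 1:
n(T) = 479.0 / 89.20 = 5.370 mol
n(B) = 955.2 / 107.40 = 8.894 mol
n/ν for T = 5.370/1 = 5.370
n/ν for B = 8.894/1 = 8.894
Smallest n/ν is T → limiting reagent.
n(E) produced = (1/1) × 5.370 = 5.370 mol
Step 2:
n(E) available = 5.370 mol
n(G) = 775.2 / 37.90 = 20.45 mol
n/ν for E = 5.370/1 = 5.370
n/ν for G = 20.45/3 = 6.817
Smallest n/ν is E → limiting reagent.
n(Z) = (1/1) × 5.370 = 5.370 mol
mass = 5.370 × 310.30 = 1666 g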